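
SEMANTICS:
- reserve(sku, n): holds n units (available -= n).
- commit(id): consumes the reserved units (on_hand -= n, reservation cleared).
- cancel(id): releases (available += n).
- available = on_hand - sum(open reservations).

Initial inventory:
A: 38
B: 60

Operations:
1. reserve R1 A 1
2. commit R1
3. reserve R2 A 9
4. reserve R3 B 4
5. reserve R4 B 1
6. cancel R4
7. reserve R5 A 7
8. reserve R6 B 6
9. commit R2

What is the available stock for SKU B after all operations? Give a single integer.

Answer: 50

Derivation:
Step 1: reserve R1 A 1 -> on_hand[A=38 B=60] avail[A=37 B=60] open={R1}
Step 2: commit R1 -> on_hand[A=37 B=60] avail[A=37 B=60] open={}
Step 3: reserve R2 A 9 -> on_hand[A=37 B=60] avail[A=28 B=60] open={R2}
Step 4: reserve R3 B 4 -> on_hand[A=37 B=60] avail[A=28 B=56] open={R2,R3}
Step 5: reserve R4 B 1 -> on_hand[A=37 B=60] avail[A=28 B=55] open={R2,R3,R4}
Step 6: cancel R4 -> on_hand[A=37 B=60] avail[A=28 B=56] open={R2,R3}
Step 7: reserve R5 A 7 -> on_hand[A=37 B=60] avail[A=21 B=56] open={R2,R3,R5}
Step 8: reserve R6 B 6 -> on_hand[A=37 B=60] avail[A=21 B=50] open={R2,R3,R5,R6}
Step 9: commit R2 -> on_hand[A=28 B=60] avail[A=21 B=50] open={R3,R5,R6}
Final available[B] = 50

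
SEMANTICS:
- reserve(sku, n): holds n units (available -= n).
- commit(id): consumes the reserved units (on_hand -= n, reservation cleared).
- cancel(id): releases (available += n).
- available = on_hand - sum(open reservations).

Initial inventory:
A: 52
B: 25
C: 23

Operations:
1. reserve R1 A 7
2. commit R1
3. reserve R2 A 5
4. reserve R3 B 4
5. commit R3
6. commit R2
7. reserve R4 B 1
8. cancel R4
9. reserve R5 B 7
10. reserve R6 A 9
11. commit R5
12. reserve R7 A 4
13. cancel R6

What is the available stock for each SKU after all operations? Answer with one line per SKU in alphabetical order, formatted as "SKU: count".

Answer: A: 36
B: 14
C: 23

Derivation:
Step 1: reserve R1 A 7 -> on_hand[A=52 B=25 C=23] avail[A=45 B=25 C=23] open={R1}
Step 2: commit R1 -> on_hand[A=45 B=25 C=23] avail[A=45 B=25 C=23] open={}
Step 3: reserve R2 A 5 -> on_hand[A=45 B=25 C=23] avail[A=40 B=25 C=23] open={R2}
Step 4: reserve R3 B 4 -> on_hand[A=45 B=25 C=23] avail[A=40 B=21 C=23] open={R2,R3}
Step 5: commit R3 -> on_hand[A=45 B=21 C=23] avail[A=40 B=21 C=23] open={R2}
Step 6: commit R2 -> on_hand[A=40 B=21 C=23] avail[A=40 B=21 C=23] open={}
Step 7: reserve R4 B 1 -> on_hand[A=40 B=21 C=23] avail[A=40 B=20 C=23] open={R4}
Step 8: cancel R4 -> on_hand[A=40 B=21 C=23] avail[A=40 B=21 C=23] open={}
Step 9: reserve R5 B 7 -> on_hand[A=40 B=21 C=23] avail[A=40 B=14 C=23] open={R5}
Step 10: reserve R6 A 9 -> on_hand[A=40 B=21 C=23] avail[A=31 B=14 C=23] open={R5,R6}
Step 11: commit R5 -> on_hand[A=40 B=14 C=23] avail[A=31 B=14 C=23] open={R6}
Step 12: reserve R7 A 4 -> on_hand[A=40 B=14 C=23] avail[A=27 B=14 C=23] open={R6,R7}
Step 13: cancel R6 -> on_hand[A=40 B=14 C=23] avail[A=36 B=14 C=23] open={R7}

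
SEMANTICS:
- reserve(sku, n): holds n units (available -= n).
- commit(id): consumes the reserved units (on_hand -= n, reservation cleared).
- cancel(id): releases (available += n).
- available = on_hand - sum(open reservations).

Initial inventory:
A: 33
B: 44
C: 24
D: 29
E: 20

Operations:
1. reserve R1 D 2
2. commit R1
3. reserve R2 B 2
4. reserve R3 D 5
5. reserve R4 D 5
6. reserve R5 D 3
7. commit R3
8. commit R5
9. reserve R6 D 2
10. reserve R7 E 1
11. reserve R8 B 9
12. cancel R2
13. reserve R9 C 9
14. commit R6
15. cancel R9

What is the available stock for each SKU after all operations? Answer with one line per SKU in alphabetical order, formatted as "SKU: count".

Answer: A: 33
B: 35
C: 24
D: 12
E: 19

Derivation:
Step 1: reserve R1 D 2 -> on_hand[A=33 B=44 C=24 D=29 E=20] avail[A=33 B=44 C=24 D=27 E=20] open={R1}
Step 2: commit R1 -> on_hand[A=33 B=44 C=24 D=27 E=20] avail[A=33 B=44 C=24 D=27 E=20] open={}
Step 3: reserve R2 B 2 -> on_hand[A=33 B=44 C=24 D=27 E=20] avail[A=33 B=42 C=24 D=27 E=20] open={R2}
Step 4: reserve R3 D 5 -> on_hand[A=33 B=44 C=24 D=27 E=20] avail[A=33 B=42 C=24 D=22 E=20] open={R2,R3}
Step 5: reserve R4 D 5 -> on_hand[A=33 B=44 C=24 D=27 E=20] avail[A=33 B=42 C=24 D=17 E=20] open={R2,R3,R4}
Step 6: reserve R5 D 3 -> on_hand[A=33 B=44 C=24 D=27 E=20] avail[A=33 B=42 C=24 D=14 E=20] open={R2,R3,R4,R5}
Step 7: commit R3 -> on_hand[A=33 B=44 C=24 D=22 E=20] avail[A=33 B=42 C=24 D=14 E=20] open={R2,R4,R5}
Step 8: commit R5 -> on_hand[A=33 B=44 C=24 D=19 E=20] avail[A=33 B=42 C=24 D=14 E=20] open={R2,R4}
Step 9: reserve R6 D 2 -> on_hand[A=33 B=44 C=24 D=19 E=20] avail[A=33 B=42 C=24 D=12 E=20] open={R2,R4,R6}
Step 10: reserve R7 E 1 -> on_hand[A=33 B=44 C=24 D=19 E=20] avail[A=33 B=42 C=24 D=12 E=19] open={R2,R4,R6,R7}
Step 11: reserve R8 B 9 -> on_hand[A=33 B=44 C=24 D=19 E=20] avail[A=33 B=33 C=24 D=12 E=19] open={R2,R4,R6,R7,R8}
Step 12: cancel R2 -> on_hand[A=33 B=44 C=24 D=19 E=20] avail[A=33 B=35 C=24 D=12 E=19] open={R4,R6,R7,R8}
Step 13: reserve R9 C 9 -> on_hand[A=33 B=44 C=24 D=19 E=20] avail[A=33 B=35 C=15 D=12 E=19] open={R4,R6,R7,R8,R9}
Step 14: commit R6 -> on_hand[A=33 B=44 C=24 D=17 E=20] avail[A=33 B=35 C=15 D=12 E=19] open={R4,R7,R8,R9}
Step 15: cancel R9 -> on_hand[A=33 B=44 C=24 D=17 E=20] avail[A=33 B=35 C=24 D=12 E=19] open={R4,R7,R8}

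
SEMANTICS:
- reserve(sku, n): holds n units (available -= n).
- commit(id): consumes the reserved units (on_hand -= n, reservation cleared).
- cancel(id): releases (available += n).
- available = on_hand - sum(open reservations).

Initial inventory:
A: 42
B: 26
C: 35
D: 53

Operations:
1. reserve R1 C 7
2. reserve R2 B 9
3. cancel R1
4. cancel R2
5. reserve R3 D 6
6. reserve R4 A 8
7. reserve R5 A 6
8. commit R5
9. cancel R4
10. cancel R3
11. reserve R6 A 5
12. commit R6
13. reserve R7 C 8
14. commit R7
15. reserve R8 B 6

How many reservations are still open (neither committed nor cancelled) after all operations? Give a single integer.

Step 1: reserve R1 C 7 -> on_hand[A=42 B=26 C=35 D=53] avail[A=42 B=26 C=28 D=53] open={R1}
Step 2: reserve R2 B 9 -> on_hand[A=42 B=26 C=35 D=53] avail[A=42 B=17 C=28 D=53] open={R1,R2}
Step 3: cancel R1 -> on_hand[A=42 B=26 C=35 D=53] avail[A=42 B=17 C=35 D=53] open={R2}
Step 4: cancel R2 -> on_hand[A=42 B=26 C=35 D=53] avail[A=42 B=26 C=35 D=53] open={}
Step 5: reserve R3 D 6 -> on_hand[A=42 B=26 C=35 D=53] avail[A=42 B=26 C=35 D=47] open={R3}
Step 6: reserve R4 A 8 -> on_hand[A=42 B=26 C=35 D=53] avail[A=34 B=26 C=35 D=47] open={R3,R4}
Step 7: reserve R5 A 6 -> on_hand[A=42 B=26 C=35 D=53] avail[A=28 B=26 C=35 D=47] open={R3,R4,R5}
Step 8: commit R5 -> on_hand[A=36 B=26 C=35 D=53] avail[A=28 B=26 C=35 D=47] open={R3,R4}
Step 9: cancel R4 -> on_hand[A=36 B=26 C=35 D=53] avail[A=36 B=26 C=35 D=47] open={R3}
Step 10: cancel R3 -> on_hand[A=36 B=26 C=35 D=53] avail[A=36 B=26 C=35 D=53] open={}
Step 11: reserve R6 A 5 -> on_hand[A=36 B=26 C=35 D=53] avail[A=31 B=26 C=35 D=53] open={R6}
Step 12: commit R6 -> on_hand[A=31 B=26 C=35 D=53] avail[A=31 B=26 C=35 D=53] open={}
Step 13: reserve R7 C 8 -> on_hand[A=31 B=26 C=35 D=53] avail[A=31 B=26 C=27 D=53] open={R7}
Step 14: commit R7 -> on_hand[A=31 B=26 C=27 D=53] avail[A=31 B=26 C=27 D=53] open={}
Step 15: reserve R8 B 6 -> on_hand[A=31 B=26 C=27 D=53] avail[A=31 B=20 C=27 D=53] open={R8}
Open reservations: ['R8'] -> 1

Answer: 1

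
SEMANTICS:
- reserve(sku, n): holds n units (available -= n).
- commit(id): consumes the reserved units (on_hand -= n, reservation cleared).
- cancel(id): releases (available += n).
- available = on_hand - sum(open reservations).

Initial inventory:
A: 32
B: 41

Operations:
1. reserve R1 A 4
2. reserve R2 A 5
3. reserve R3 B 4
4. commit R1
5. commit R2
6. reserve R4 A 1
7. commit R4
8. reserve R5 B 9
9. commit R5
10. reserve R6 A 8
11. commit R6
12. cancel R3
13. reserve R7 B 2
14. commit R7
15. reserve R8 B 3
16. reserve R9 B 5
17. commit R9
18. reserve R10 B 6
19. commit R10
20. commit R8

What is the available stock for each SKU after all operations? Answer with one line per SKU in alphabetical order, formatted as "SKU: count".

Answer: A: 14
B: 16

Derivation:
Step 1: reserve R1 A 4 -> on_hand[A=32 B=41] avail[A=28 B=41] open={R1}
Step 2: reserve R2 A 5 -> on_hand[A=32 B=41] avail[A=23 B=41] open={R1,R2}
Step 3: reserve R3 B 4 -> on_hand[A=32 B=41] avail[A=23 B=37] open={R1,R2,R3}
Step 4: commit R1 -> on_hand[A=28 B=41] avail[A=23 B=37] open={R2,R3}
Step 5: commit R2 -> on_hand[A=23 B=41] avail[A=23 B=37] open={R3}
Step 6: reserve R4 A 1 -> on_hand[A=23 B=41] avail[A=22 B=37] open={R3,R4}
Step 7: commit R4 -> on_hand[A=22 B=41] avail[A=22 B=37] open={R3}
Step 8: reserve R5 B 9 -> on_hand[A=22 B=41] avail[A=22 B=28] open={R3,R5}
Step 9: commit R5 -> on_hand[A=22 B=32] avail[A=22 B=28] open={R3}
Step 10: reserve R6 A 8 -> on_hand[A=22 B=32] avail[A=14 B=28] open={R3,R6}
Step 11: commit R6 -> on_hand[A=14 B=32] avail[A=14 B=28] open={R3}
Step 12: cancel R3 -> on_hand[A=14 B=32] avail[A=14 B=32] open={}
Step 13: reserve R7 B 2 -> on_hand[A=14 B=32] avail[A=14 B=30] open={R7}
Step 14: commit R7 -> on_hand[A=14 B=30] avail[A=14 B=30] open={}
Step 15: reserve R8 B 3 -> on_hand[A=14 B=30] avail[A=14 B=27] open={R8}
Step 16: reserve R9 B 5 -> on_hand[A=14 B=30] avail[A=14 B=22] open={R8,R9}
Step 17: commit R9 -> on_hand[A=14 B=25] avail[A=14 B=22] open={R8}
Step 18: reserve R10 B 6 -> on_hand[A=14 B=25] avail[A=14 B=16] open={R10,R8}
Step 19: commit R10 -> on_hand[A=14 B=19] avail[A=14 B=16] open={R8}
Step 20: commit R8 -> on_hand[A=14 B=16] avail[A=14 B=16] open={}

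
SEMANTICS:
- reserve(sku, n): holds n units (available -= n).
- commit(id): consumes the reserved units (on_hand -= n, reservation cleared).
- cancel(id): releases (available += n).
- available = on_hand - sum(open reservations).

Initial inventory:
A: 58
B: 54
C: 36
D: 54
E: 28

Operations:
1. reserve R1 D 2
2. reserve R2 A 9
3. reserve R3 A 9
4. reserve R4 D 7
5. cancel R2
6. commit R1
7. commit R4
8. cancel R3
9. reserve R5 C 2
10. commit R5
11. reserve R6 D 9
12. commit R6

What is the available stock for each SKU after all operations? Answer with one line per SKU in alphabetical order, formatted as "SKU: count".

Answer: A: 58
B: 54
C: 34
D: 36
E: 28

Derivation:
Step 1: reserve R1 D 2 -> on_hand[A=58 B=54 C=36 D=54 E=28] avail[A=58 B=54 C=36 D=52 E=28] open={R1}
Step 2: reserve R2 A 9 -> on_hand[A=58 B=54 C=36 D=54 E=28] avail[A=49 B=54 C=36 D=52 E=28] open={R1,R2}
Step 3: reserve R3 A 9 -> on_hand[A=58 B=54 C=36 D=54 E=28] avail[A=40 B=54 C=36 D=52 E=28] open={R1,R2,R3}
Step 4: reserve R4 D 7 -> on_hand[A=58 B=54 C=36 D=54 E=28] avail[A=40 B=54 C=36 D=45 E=28] open={R1,R2,R3,R4}
Step 5: cancel R2 -> on_hand[A=58 B=54 C=36 D=54 E=28] avail[A=49 B=54 C=36 D=45 E=28] open={R1,R3,R4}
Step 6: commit R1 -> on_hand[A=58 B=54 C=36 D=52 E=28] avail[A=49 B=54 C=36 D=45 E=28] open={R3,R4}
Step 7: commit R4 -> on_hand[A=58 B=54 C=36 D=45 E=28] avail[A=49 B=54 C=36 D=45 E=28] open={R3}
Step 8: cancel R3 -> on_hand[A=58 B=54 C=36 D=45 E=28] avail[A=58 B=54 C=36 D=45 E=28] open={}
Step 9: reserve R5 C 2 -> on_hand[A=58 B=54 C=36 D=45 E=28] avail[A=58 B=54 C=34 D=45 E=28] open={R5}
Step 10: commit R5 -> on_hand[A=58 B=54 C=34 D=45 E=28] avail[A=58 B=54 C=34 D=45 E=28] open={}
Step 11: reserve R6 D 9 -> on_hand[A=58 B=54 C=34 D=45 E=28] avail[A=58 B=54 C=34 D=36 E=28] open={R6}
Step 12: commit R6 -> on_hand[A=58 B=54 C=34 D=36 E=28] avail[A=58 B=54 C=34 D=36 E=28] open={}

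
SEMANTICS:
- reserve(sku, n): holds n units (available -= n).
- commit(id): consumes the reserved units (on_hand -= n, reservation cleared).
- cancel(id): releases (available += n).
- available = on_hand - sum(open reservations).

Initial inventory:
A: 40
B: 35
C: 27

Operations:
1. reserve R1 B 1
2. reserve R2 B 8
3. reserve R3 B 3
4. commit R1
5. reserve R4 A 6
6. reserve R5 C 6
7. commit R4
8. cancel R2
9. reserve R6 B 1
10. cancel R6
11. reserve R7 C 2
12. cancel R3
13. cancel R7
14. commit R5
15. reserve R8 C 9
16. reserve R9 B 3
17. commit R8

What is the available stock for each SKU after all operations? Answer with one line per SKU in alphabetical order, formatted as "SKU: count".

Step 1: reserve R1 B 1 -> on_hand[A=40 B=35 C=27] avail[A=40 B=34 C=27] open={R1}
Step 2: reserve R2 B 8 -> on_hand[A=40 B=35 C=27] avail[A=40 B=26 C=27] open={R1,R2}
Step 3: reserve R3 B 3 -> on_hand[A=40 B=35 C=27] avail[A=40 B=23 C=27] open={R1,R2,R3}
Step 4: commit R1 -> on_hand[A=40 B=34 C=27] avail[A=40 B=23 C=27] open={R2,R3}
Step 5: reserve R4 A 6 -> on_hand[A=40 B=34 C=27] avail[A=34 B=23 C=27] open={R2,R3,R4}
Step 6: reserve R5 C 6 -> on_hand[A=40 B=34 C=27] avail[A=34 B=23 C=21] open={R2,R3,R4,R5}
Step 7: commit R4 -> on_hand[A=34 B=34 C=27] avail[A=34 B=23 C=21] open={R2,R3,R5}
Step 8: cancel R2 -> on_hand[A=34 B=34 C=27] avail[A=34 B=31 C=21] open={R3,R5}
Step 9: reserve R6 B 1 -> on_hand[A=34 B=34 C=27] avail[A=34 B=30 C=21] open={R3,R5,R6}
Step 10: cancel R6 -> on_hand[A=34 B=34 C=27] avail[A=34 B=31 C=21] open={R3,R5}
Step 11: reserve R7 C 2 -> on_hand[A=34 B=34 C=27] avail[A=34 B=31 C=19] open={R3,R5,R7}
Step 12: cancel R3 -> on_hand[A=34 B=34 C=27] avail[A=34 B=34 C=19] open={R5,R7}
Step 13: cancel R7 -> on_hand[A=34 B=34 C=27] avail[A=34 B=34 C=21] open={R5}
Step 14: commit R5 -> on_hand[A=34 B=34 C=21] avail[A=34 B=34 C=21] open={}
Step 15: reserve R8 C 9 -> on_hand[A=34 B=34 C=21] avail[A=34 B=34 C=12] open={R8}
Step 16: reserve R9 B 3 -> on_hand[A=34 B=34 C=21] avail[A=34 B=31 C=12] open={R8,R9}
Step 17: commit R8 -> on_hand[A=34 B=34 C=12] avail[A=34 B=31 C=12] open={R9}

Answer: A: 34
B: 31
C: 12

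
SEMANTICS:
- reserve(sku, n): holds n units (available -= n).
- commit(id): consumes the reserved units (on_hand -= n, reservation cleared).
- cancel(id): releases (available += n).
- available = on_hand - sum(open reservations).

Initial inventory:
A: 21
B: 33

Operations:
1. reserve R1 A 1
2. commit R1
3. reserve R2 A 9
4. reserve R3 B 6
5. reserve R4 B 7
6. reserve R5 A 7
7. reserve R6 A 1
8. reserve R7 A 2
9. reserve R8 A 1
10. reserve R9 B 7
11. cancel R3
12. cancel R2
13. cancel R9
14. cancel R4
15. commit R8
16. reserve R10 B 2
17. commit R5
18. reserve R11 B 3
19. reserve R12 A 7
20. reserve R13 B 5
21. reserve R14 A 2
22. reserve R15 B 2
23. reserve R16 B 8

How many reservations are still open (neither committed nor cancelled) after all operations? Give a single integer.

Step 1: reserve R1 A 1 -> on_hand[A=21 B=33] avail[A=20 B=33] open={R1}
Step 2: commit R1 -> on_hand[A=20 B=33] avail[A=20 B=33] open={}
Step 3: reserve R2 A 9 -> on_hand[A=20 B=33] avail[A=11 B=33] open={R2}
Step 4: reserve R3 B 6 -> on_hand[A=20 B=33] avail[A=11 B=27] open={R2,R3}
Step 5: reserve R4 B 7 -> on_hand[A=20 B=33] avail[A=11 B=20] open={R2,R3,R4}
Step 6: reserve R5 A 7 -> on_hand[A=20 B=33] avail[A=4 B=20] open={R2,R3,R4,R5}
Step 7: reserve R6 A 1 -> on_hand[A=20 B=33] avail[A=3 B=20] open={R2,R3,R4,R5,R6}
Step 8: reserve R7 A 2 -> on_hand[A=20 B=33] avail[A=1 B=20] open={R2,R3,R4,R5,R6,R7}
Step 9: reserve R8 A 1 -> on_hand[A=20 B=33] avail[A=0 B=20] open={R2,R3,R4,R5,R6,R7,R8}
Step 10: reserve R9 B 7 -> on_hand[A=20 B=33] avail[A=0 B=13] open={R2,R3,R4,R5,R6,R7,R8,R9}
Step 11: cancel R3 -> on_hand[A=20 B=33] avail[A=0 B=19] open={R2,R4,R5,R6,R7,R8,R9}
Step 12: cancel R2 -> on_hand[A=20 B=33] avail[A=9 B=19] open={R4,R5,R6,R7,R8,R9}
Step 13: cancel R9 -> on_hand[A=20 B=33] avail[A=9 B=26] open={R4,R5,R6,R7,R8}
Step 14: cancel R4 -> on_hand[A=20 B=33] avail[A=9 B=33] open={R5,R6,R7,R8}
Step 15: commit R8 -> on_hand[A=19 B=33] avail[A=9 B=33] open={R5,R6,R7}
Step 16: reserve R10 B 2 -> on_hand[A=19 B=33] avail[A=9 B=31] open={R10,R5,R6,R7}
Step 17: commit R5 -> on_hand[A=12 B=33] avail[A=9 B=31] open={R10,R6,R7}
Step 18: reserve R11 B 3 -> on_hand[A=12 B=33] avail[A=9 B=28] open={R10,R11,R6,R7}
Step 19: reserve R12 A 7 -> on_hand[A=12 B=33] avail[A=2 B=28] open={R10,R11,R12,R6,R7}
Step 20: reserve R13 B 5 -> on_hand[A=12 B=33] avail[A=2 B=23] open={R10,R11,R12,R13,R6,R7}
Step 21: reserve R14 A 2 -> on_hand[A=12 B=33] avail[A=0 B=23] open={R10,R11,R12,R13,R14,R6,R7}
Step 22: reserve R15 B 2 -> on_hand[A=12 B=33] avail[A=0 B=21] open={R10,R11,R12,R13,R14,R15,R6,R7}
Step 23: reserve R16 B 8 -> on_hand[A=12 B=33] avail[A=0 B=13] open={R10,R11,R12,R13,R14,R15,R16,R6,R7}
Open reservations: ['R10', 'R11', 'R12', 'R13', 'R14', 'R15', 'R16', 'R6', 'R7'] -> 9

Answer: 9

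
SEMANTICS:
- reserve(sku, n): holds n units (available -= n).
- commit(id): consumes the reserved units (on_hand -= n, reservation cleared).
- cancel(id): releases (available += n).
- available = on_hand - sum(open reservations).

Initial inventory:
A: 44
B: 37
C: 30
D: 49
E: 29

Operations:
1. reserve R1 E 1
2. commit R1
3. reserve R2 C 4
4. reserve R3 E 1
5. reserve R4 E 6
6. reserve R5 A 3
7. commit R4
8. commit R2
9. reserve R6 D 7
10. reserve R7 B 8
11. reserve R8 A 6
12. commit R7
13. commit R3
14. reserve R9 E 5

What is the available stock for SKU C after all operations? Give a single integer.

Answer: 26

Derivation:
Step 1: reserve R1 E 1 -> on_hand[A=44 B=37 C=30 D=49 E=29] avail[A=44 B=37 C=30 D=49 E=28] open={R1}
Step 2: commit R1 -> on_hand[A=44 B=37 C=30 D=49 E=28] avail[A=44 B=37 C=30 D=49 E=28] open={}
Step 3: reserve R2 C 4 -> on_hand[A=44 B=37 C=30 D=49 E=28] avail[A=44 B=37 C=26 D=49 E=28] open={R2}
Step 4: reserve R3 E 1 -> on_hand[A=44 B=37 C=30 D=49 E=28] avail[A=44 B=37 C=26 D=49 E=27] open={R2,R3}
Step 5: reserve R4 E 6 -> on_hand[A=44 B=37 C=30 D=49 E=28] avail[A=44 B=37 C=26 D=49 E=21] open={R2,R3,R4}
Step 6: reserve R5 A 3 -> on_hand[A=44 B=37 C=30 D=49 E=28] avail[A=41 B=37 C=26 D=49 E=21] open={R2,R3,R4,R5}
Step 7: commit R4 -> on_hand[A=44 B=37 C=30 D=49 E=22] avail[A=41 B=37 C=26 D=49 E=21] open={R2,R3,R5}
Step 8: commit R2 -> on_hand[A=44 B=37 C=26 D=49 E=22] avail[A=41 B=37 C=26 D=49 E=21] open={R3,R5}
Step 9: reserve R6 D 7 -> on_hand[A=44 B=37 C=26 D=49 E=22] avail[A=41 B=37 C=26 D=42 E=21] open={R3,R5,R6}
Step 10: reserve R7 B 8 -> on_hand[A=44 B=37 C=26 D=49 E=22] avail[A=41 B=29 C=26 D=42 E=21] open={R3,R5,R6,R7}
Step 11: reserve R8 A 6 -> on_hand[A=44 B=37 C=26 D=49 E=22] avail[A=35 B=29 C=26 D=42 E=21] open={R3,R5,R6,R7,R8}
Step 12: commit R7 -> on_hand[A=44 B=29 C=26 D=49 E=22] avail[A=35 B=29 C=26 D=42 E=21] open={R3,R5,R6,R8}
Step 13: commit R3 -> on_hand[A=44 B=29 C=26 D=49 E=21] avail[A=35 B=29 C=26 D=42 E=21] open={R5,R6,R8}
Step 14: reserve R9 E 5 -> on_hand[A=44 B=29 C=26 D=49 E=21] avail[A=35 B=29 C=26 D=42 E=16] open={R5,R6,R8,R9}
Final available[C] = 26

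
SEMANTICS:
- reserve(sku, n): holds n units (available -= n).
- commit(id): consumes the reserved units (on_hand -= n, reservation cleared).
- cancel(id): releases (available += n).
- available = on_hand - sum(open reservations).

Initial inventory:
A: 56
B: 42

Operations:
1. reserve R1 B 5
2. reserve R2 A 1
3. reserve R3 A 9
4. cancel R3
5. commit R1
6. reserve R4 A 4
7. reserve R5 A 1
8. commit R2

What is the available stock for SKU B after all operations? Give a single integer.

Answer: 37

Derivation:
Step 1: reserve R1 B 5 -> on_hand[A=56 B=42] avail[A=56 B=37] open={R1}
Step 2: reserve R2 A 1 -> on_hand[A=56 B=42] avail[A=55 B=37] open={R1,R2}
Step 3: reserve R3 A 9 -> on_hand[A=56 B=42] avail[A=46 B=37] open={R1,R2,R3}
Step 4: cancel R3 -> on_hand[A=56 B=42] avail[A=55 B=37] open={R1,R2}
Step 5: commit R1 -> on_hand[A=56 B=37] avail[A=55 B=37] open={R2}
Step 6: reserve R4 A 4 -> on_hand[A=56 B=37] avail[A=51 B=37] open={R2,R4}
Step 7: reserve R5 A 1 -> on_hand[A=56 B=37] avail[A=50 B=37] open={R2,R4,R5}
Step 8: commit R2 -> on_hand[A=55 B=37] avail[A=50 B=37] open={R4,R5}
Final available[B] = 37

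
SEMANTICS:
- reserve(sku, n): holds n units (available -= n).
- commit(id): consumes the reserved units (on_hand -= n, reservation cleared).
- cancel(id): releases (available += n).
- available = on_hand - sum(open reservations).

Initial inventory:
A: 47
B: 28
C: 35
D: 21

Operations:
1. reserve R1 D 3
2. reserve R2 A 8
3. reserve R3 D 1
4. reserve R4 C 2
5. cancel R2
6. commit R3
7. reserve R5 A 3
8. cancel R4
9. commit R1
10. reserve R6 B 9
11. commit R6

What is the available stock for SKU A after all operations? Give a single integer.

Answer: 44

Derivation:
Step 1: reserve R1 D 3 -> on_hand[A=47 B=28 C=35 D=21] avail[A=47 B=28 C=35 D=18] open={R1}
Step 2: reserve R2 A 8 -> on_hand[A=47 B=28 C=35 D=21] avail[A=39 B=28 C=35 D=18] open={R1,R2}
Step 3: reserve R3 D 1 -> on_hand[A=47 B=28 C=35 D=21] avail[A=39 B=28 C=35 D=17] open={R1,R2,R3}
Step 4: reserve R4 C 2 -> on_hand[A=47 B=28 C=35 D=21] avail[A=39 B=28 C=33 D=17] open={R1,R2,R3,R4}
Step 5: cancel R2 -> on_hand[A=47 B=28 C=35 D=21] avail[A=47 B=28 C=33 D=17] open={R1,R3,R4}
Step 6: commit R3 -> on_hand[A=47 B=28 C=35 D=20] avail[A=47 B=28 C=33 D=17] open={R1,R4}
Step 7: reserve R5 A 3 -> on_hand[A=47 B=28 C=35 D=20] avail[A=44 B=28 C=33 D=17] open={R1,R4,R5}
Step 8: cancel R4 -> on_hand[A=47 B=28 C=35 D=20] avail[A=44 B=28 C=35 D=17] open={R1,R5}
Step 9: commit R1 -> on_hand[A=47 B=28 C=35 D=17] avail[A=44 B=28 C=35 D=17] open={R5}
Step 10: reserve R6 B 9 -> on_hand[A=47 B=28 C=35 D=17] avail[A=44 B=19 C=35 D=17] open={R5,R6}
Step 11: commit R6 -> on_hand[A=47 B=19 C=35 D=17] avail[A=44 B=19 C=35 D=17] open={R5}
Final available[A] = 44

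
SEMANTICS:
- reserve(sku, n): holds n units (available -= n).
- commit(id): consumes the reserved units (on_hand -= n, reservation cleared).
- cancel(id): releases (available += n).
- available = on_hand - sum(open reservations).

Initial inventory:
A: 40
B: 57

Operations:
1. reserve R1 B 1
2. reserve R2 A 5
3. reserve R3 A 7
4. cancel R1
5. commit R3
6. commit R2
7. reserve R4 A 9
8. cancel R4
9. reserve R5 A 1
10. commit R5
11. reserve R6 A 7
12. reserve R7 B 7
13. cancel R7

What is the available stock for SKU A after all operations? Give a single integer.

Step 1: reserve R1 B 1 -> on_hand[A=40 B=57] avail[A=40 B=56] open={R1}
Step 2: reserve R2 A 5 -> on_hand[A=40 B=57] avail[A=35 B=56] open={R1,R2}
Step 3: reserve R3 A 7 -> on_hand[A=40 B=57] avail[A=28 B=56] open={R1,R2,R3}
Step 4: cancel R1 -> on_hand[A=40 B=57] avail[A=28 B=57] open={R2,R3}
Step 5: commit R3 -> on_hand[A=33 B=57] avail[A=28 B=57] open={R2}
Step 6: commit R2 -> on_hand[A=28 B=57] avail[A=28 B=57] open={}
Step 7: reserve R4 A 9 -> on_hand[A=28 B=57] avail[A=19 B=57] open={R4}
Step 8: cancel R4 -> on_hand[A=28 B=57] avail[A=28 B=57] open={}
Step 9: reserve R5 A 1 -> on_hand[A=28 B=57] avail[A=27 B=57] open={R5}
Step 10: commit R5 -> on_hand[A=27 B=57] avail[A=27 B=57] open={}
Step 11: reserve R6 A 7 -> on_hand[A=27 B=57] avail[A=20 B=57] open={R6}
Step 12: reserve R7 B 7 -> on_hand[A=27 B=57] avail[A=20 B=50] open={R6,R7}
Step 13: cancel R7 -> on_hand[A=27 B=57] avail[A=20 B=57] open={R6}
Final available[A] = 20

Answer: 20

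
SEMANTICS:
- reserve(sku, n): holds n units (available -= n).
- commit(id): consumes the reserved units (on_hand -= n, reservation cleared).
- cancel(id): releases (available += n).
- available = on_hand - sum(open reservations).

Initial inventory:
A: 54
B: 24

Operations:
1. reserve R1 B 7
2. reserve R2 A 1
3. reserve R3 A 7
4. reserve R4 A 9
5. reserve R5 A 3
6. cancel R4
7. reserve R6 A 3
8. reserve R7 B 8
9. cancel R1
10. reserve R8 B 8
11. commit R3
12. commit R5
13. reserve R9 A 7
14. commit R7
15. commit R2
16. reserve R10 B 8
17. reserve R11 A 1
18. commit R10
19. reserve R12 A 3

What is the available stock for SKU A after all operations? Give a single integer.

Step 1: reserve R1 B 7 -> on_hand[A=54 B=24] avail[A=54 B=17] open={R1}
Step 2: reserve R2 A 1 -> on_hand[A=54 B=24] avail[A=53 B=17] open={R1,R2}
Step 3: reserve R3 A 7 -> on_hand[A=54 B=24] avail[A=46 B=17] open={R1,R2,R3}
Step 4: reserve R4 A 9 -> on_hand[A=54 B=24] avail[A=37 B=17] open={R1,R2,R3,R4}
Step 5: reserve R5 A 3 -> on_hand[A=54 B=24] avail[A=34 B=17] open={R1,R2,R3,R4,R5}
Step 6: cancel R4 -> on_hand[A=54 B=24] avail[A=43 B=17] open={R1,R2,R3,R5}
Step 7: reserve R6 A 3 -> on_hand[A=54 B=24] avail[A=40 B=17] open={R1,R2,R3,R5,R6}
Step 8: reserve R7 B 8 -> on_hand[A=54 B=24] avail[A=40 B=9] open={R1,R2,R3,R5,R6,R7}
Step 9: cancel R1 -> on_hand[A=54 B=24] avail[A=40 B=16] open={R2,R3,R5,R6,R7}
Step 10: reserve R8 B 8 -> on_hand[A=54 B=24] avail[A=40 B=8] open={R2,R3,R5,R6,R7,R8}
Step 11: commit R3 -> on_hand[A=47 B=24] avail[A=40 B=8] open={R2,R5,R6,R7,R8}
Step 12: commit R5 -> on_hand[A=44 B=24] avail[A=40 B=8] open={R2,R6,R7,R8}
Step 13: reserve R9 A 7 -> on_hand[A=44 B=24] avail[A=33 B=8] open={R2,R6,R7,R8,R9}
Step 14: commit R7 -> on_hand[A=44 B=16] avail[A=33 B=8] open={R2,R6,R8,R9}
Step 15: commit R2 -> on_hand[A=43 B=16] avail[A=33 B=8] open={R6,R8,R9}
Step 16: reserve R10 B 8 -> on_hand[A=43 B=16] avail[A=33 B=0] open={R10,R6,R8,R9}
Step 17: reserve R11 A 1 -> on_hand[A=43 B=16] avail[A=32 B=0] open={R10,R11,R6,R8,R9}
Step 18: commit R10 -> on_hand[A=43 B=8] avail[A=32 B=0] open={R11,R6,R8,R9}
Step 19: reserve R12 A 3 -> on_hand[A=43 B=8] avail[A=29 B=0] open={R11,R12,R6,R8,R9}
Final available[A] = 29

Answer: 29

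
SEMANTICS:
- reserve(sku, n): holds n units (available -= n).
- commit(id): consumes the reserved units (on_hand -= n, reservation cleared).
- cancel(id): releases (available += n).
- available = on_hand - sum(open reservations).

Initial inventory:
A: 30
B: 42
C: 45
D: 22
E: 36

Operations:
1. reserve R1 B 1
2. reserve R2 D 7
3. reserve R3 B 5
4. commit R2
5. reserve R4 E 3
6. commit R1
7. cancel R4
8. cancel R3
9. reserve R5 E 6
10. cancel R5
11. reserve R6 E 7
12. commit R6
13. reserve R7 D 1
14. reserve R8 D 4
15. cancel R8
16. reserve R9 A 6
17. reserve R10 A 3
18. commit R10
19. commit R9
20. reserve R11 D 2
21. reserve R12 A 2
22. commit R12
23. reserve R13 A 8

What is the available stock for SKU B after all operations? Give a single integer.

Step 1: reserve R1 B 1 -> on_hand[A=30 B=42 C=45 D=22 E=36] avail[A=30 B=41 C=45 D=22 E=36] open={R1}
Step 2: reserve R2 D 7 -> on_hand[A=30 B=42 C=45 D=22 E=36] avail[A=30 B=41 C=45 D=15 E=36] open={R1,R2}
Step 3: reserve R3 B 5 -> on_hand[A=30 B=42 C=45 D=22 E=36] avail[A=30 B=36 C=45 D=15 E=36] open={R1,R2,R3}
Step 4: commit R2 -> on_hand[A=30 B=42 C=45 D=15 E=36] avail[A=30 B=36 C=45 D=15 E=36] open={R1,R3}
Step 5: reserve R4 E 3 -> on_hand[A=30 B=42 C=45 D=15 E=36] avail[A=30 B=36 C=45 D=15 E=33] open={R1,R3,R4}
Step 6: commit R1 -> on_hand[A=30 B=41 C=45 D=15 E=36] avail[A=30 B=36 C=45 D=15 E=33] open={R3,R4}
Step 7: cancel R4 -> on_hand[A=30 B=41 C=45 D=15 E=36] avail[A=30 B=36 C=45 D=15 E=36] open={R3}
Step 8: cancel R3 -> on_hand[A=30 B=41 C=45 D=15 E=36] avail[A=30 B=41 C=45 D=15 E=36] open={}
Step 9: reserve R5 E 6 -> on_hand[A=30 B=41 C=45 D=15 E=36] avail[A=30 B=41 C=45 D=15 E=30] open={R5}
Step 10: cancel R5 -> on_hand[A=30 B=41 C=45 D=15 E=36] avail[A=30 B=41 C=45 D=15 E=36] open={}
Step 11: reserve R6 E 7 -> on_hand[A=30 B=41 C=45 D=15 E=36] avail[A=30 B=41 C=45 D=15 E=29] open={R6}
Step 12: commit R6 -> on_hand[A=30 B=41 C=45 D=15 E=29] avail[A=30 B=41 C=45 D=15 E=29] open={}
Step 13: reserve R7 D 1 -> on_hand[A=30 B=41 C=45 D=15 E=29] avail[A=30 B=41 C=45 D=14 E=29] open={R7}
Step 14: reserve R8 D 4 -> on_hand[A=30 B=41 C=45 D=15 E=29] avail[A=30 B=41 C=45 D=10 E=29] open={R7,R8}
Step 15: cancel R8 -> on_hand[A=30 B=41 C=45 D=15 E=29] avail[A=30 B=41 C=45 D=14 E=29] open={R7}
Step 16: reserve R9 A 6 -> on_hand[A=30 B=41 C=45 D=15 E=29] avail[A=24 B=41 C=45 D=14 E=29] open={R7,R9}
Step 17: reserve R10 A 3 -> on_hand[A=30 B=41 C=45 D=15 E=29] avail[A=21 B=41 C=45 D=14 E=29] open={R10,R7,R9}
Step 18: commit R10 -> on_hand[A=27 B=41 C=45 D=15 E=29] avail[A=21 B=41 C=45 D=14 E=29] open={R7,R9}
Step 19: commit R9 -> on_hand[A=21 B=41 C=45 D=15 E=29] avail[A=21 B=41 C=45 D=14 E=29] open={R7}
Step 20: reserve R11 D 2 -> on_hand[A=21 B=41 C=45 D=15 E=29] avail[A=21 B=41 C=45 D=12 E=29] open={R11,R7}
Step 21: reserve R12 A 2 -> on_hand[A=21 B=41 C=45 D=15 E=29] avail[A=19 B=41 C=45 D=12 E=29] open={R11,R12,R7}
Step 22: commit R12 -> on_hand[A=19 B=41 C=45 D=15 E=29] avail[A=19 B=41 C=45 D=12 E=29] open={R11,R7}
Step 23: reserve R13 A 8 -> on_hand[A=19 B=41 C=45 D=15 E=29] avail[A=11 B=41 C=45 D=12 E=29] open={R11,R13,R7}
Final available[B] = 41

Answer: 41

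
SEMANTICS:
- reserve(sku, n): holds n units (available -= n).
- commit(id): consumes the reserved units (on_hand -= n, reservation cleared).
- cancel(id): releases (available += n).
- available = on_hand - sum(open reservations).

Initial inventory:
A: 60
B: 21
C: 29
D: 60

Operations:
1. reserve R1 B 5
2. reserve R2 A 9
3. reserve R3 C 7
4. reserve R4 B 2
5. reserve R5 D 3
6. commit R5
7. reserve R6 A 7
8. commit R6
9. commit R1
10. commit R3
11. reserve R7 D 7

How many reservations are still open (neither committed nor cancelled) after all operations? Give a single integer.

Answer: 3

Derivation:
Step 1: reserve R1 B 5 -> on_hand[A=60 B=21 C=29 D=60] avail[A=60 B=16 C=29 D=60] open={R1}
Step 2: reserve R2 A 9 -> on_hand[A=60 B=21 C=29 D=60] avail[A=51 B=16 C=29 D=60] open={R1,R2}
Step 3: reserve R3 C 7 -> on_hand[A=60 B=21 C=29 D=60] avail[A=51 B=16 C=22 D=60] open={R1,R2,R3}
Step 4: reserve R4 B 2 -> on_hand[A=60 B=21 C=29 D=60] avail[A=51 B=14 C=22 D=60] open={R1,R2,R3,R4}
Step 5: reserve R5 D 3 -> on_hand[A=60 B=21 C=29 D=60] avail[A=51 B=14 C=22 D=57] open={R1,R2,R3,R4,R5}
Step 6: commit R5 -> on_hand[A=60 B=21 C=29 D=57] avail[A=51 B=14 C=22 D=57] open={R1,R2,R3,R4}
Step 7: reserve R6 A 7 -> on_hand[A=60 B=21 C=29 D=57] avail[A=44 B=14 C=22 D=57] open={R1,R2,R3,R4,R6}
Step 8: commit R6 -> on_hand[A=53 B=21 C=29 D=57] avail[A=44 B=14 C=22 D=57] open={R1,R2,R3,R4}
Step 9: commit R1 -> on_hand[A=53 B=16 C=29 D=57] avail[A=44 B=14 C=22 D=57] open={R2,R3,R4}
Step 10: commit R3 -> on_hand[A=53 B=16 C=22 D=57] avail[A=44 B=14 C=22 D=57] open={R2,R4}
Step 11: reserve R7 D 7 -> on_hand[A=53 B=16 C=22 D=57] avail[A=44 B=14 C=22 D=50] open={R2,R4,R7}
Open reservations: ['R2', 'R4', 'R7'] -> 3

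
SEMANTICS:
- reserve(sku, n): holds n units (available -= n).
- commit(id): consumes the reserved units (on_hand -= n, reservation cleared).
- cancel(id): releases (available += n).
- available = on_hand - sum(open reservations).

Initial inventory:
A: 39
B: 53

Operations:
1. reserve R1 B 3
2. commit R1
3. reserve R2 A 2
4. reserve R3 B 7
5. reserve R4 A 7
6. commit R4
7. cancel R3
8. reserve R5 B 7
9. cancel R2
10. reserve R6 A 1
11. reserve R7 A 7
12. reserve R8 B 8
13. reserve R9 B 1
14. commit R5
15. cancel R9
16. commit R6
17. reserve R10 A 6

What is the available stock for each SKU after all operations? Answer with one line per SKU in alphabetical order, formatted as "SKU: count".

Step 1: reserve R1 B 3 -> on_hand[A=39 B=53] avail[A=39 B=50] open={R1}
Step 2: commit R1 -> on_hand[A=39 B=50] avail[A=39 B=50] open={}
Step 3: reserve R2 A 2 -> on_hand[A=39 B=50] avail[A=37 B=50] open={R2}
Step 4: reserve R3 B 7 -> on_hand[A=39 B=50] avail[A=37 B=43] open={R2,R3}
Step 5: reserve R4 A 7 -> on_hand[A=39 B=50] avail[A=30 B=43] open={R2,R3,R4}
Step 6: commit R4 -> on_hand[A=32 B=50] avail[A=30 B=43] open={R2,R3}
Step 7: cancel R3 -> on_hand[A=32 B=50] avail[A=30 B=50] open={R2}
Step 8: reserve R5 B 7 -> on_hand[A=32 B=50] avail[A=30 B=43] open={R2,R5}
Step 9: cancel R2 -> on_hand[A=32 B=50] avail[A=32 B=43] open={R5}
Step 10: reserve R6 A 1 -> on_hand[A=32 B=50] avail[A=31 B=43] open={R5,R6}
Step 11: reserve R7 A 7 -> on_hand[A=32 B=50] avail[A=24 B=43] open={R5,R6,R7}
Step 12: reserve R8 B 8 -> on_hand[A=32 B=50] avail[A=24 B=35] open={R5,R6,R7,R8}
Step 13: reserve R9 B 1 -> on_hand[A=32 B=50] avail[A=24 B=34] open={R5,R6,R7,R8,R9}
Step 14: commit R5 -> on_hand[A=32 B=43] avail[A=24 B=34] open={R6,R7,R8,R9}
Step 15: cancel R9 -> on_hand[A=32 B=43] avail[A=24 B=35] open={R6,R7,R8}
Step 16: commit R6 -> on_hand[A=31 B=43] avail[A=24 B=35] open={R7,R8}
Step 17: reserve R10 A 6 -> on_hand[A=31 B=43] avail[A=18 B=35] open={R10,R7,R8}

Answer: A: 18
B: 35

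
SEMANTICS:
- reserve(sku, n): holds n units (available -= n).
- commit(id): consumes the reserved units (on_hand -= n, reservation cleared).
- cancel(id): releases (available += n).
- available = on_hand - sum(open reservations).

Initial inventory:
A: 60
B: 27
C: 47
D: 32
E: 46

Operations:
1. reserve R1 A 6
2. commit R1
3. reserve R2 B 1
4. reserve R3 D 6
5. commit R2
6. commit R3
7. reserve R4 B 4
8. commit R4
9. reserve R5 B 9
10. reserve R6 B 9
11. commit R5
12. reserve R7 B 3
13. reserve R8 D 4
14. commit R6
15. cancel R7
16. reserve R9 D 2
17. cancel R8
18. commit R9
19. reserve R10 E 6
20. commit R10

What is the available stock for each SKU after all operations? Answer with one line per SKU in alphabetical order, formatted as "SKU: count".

Answer: A: 54
B: 4
C: 47
D: 24
E: 40

Derivation:
Step 1: reserve R1 A 6 -> on_hand[A=60 B=27 C=47 D=32 E=46] avail[A=54 B=27 C=47 D=32 E=46] open={R1}
Step 2: commit R1 -> on_hand[A=54 B=27 C=47 D=32 E=46] avail[A=54 B=27 C=47 D=32 E=46] open={}
Step 3: reserve R2 B 1 -> on_hand[A=54 B=27 C=47 D=32 E=46] avail[A=54 B=26 C=47 D=32 E=46] open={R2}
Step 4: reserve R3 D 6 -> on_hand[A=54 B=27 C=47 D=32 E=46] avail[A=54 B=26 C=47 D=26 E=46] open={R2,R3}
Step 5: commit R2 -> on_hand[A=54 B=26 C=47 D=32 E=46] avail[A=54 B=26 C=47 D=26 E=46] open={R3}
Step 6: commit R3 -> on_hand[A=54 B=26 C=47 D=26 E=46] avail[A=54 B=26 C=47 D=26 E=46] open={}
Step 7: reserve R4 B 4 -> on_hand[A=54 B=26 C=47 D=26 E=46] avail[A=54 B=22 C=47 D=26 E=46] open={R4}
Step 8: commit R4 -> on_hand[A=54 B=22 C=47 D=26 E=46] avail[A=54 B=22 C=47 D=26 E=46] open={}
Step 9: reserve R5 B 9 -> on_hand[A=54 B=22 C=47 D=26 E=46] avail[A=54 B=13 C=47 D=26 E=46] open={R5}
Step 10: reserve R6 B 9 -> on_hand[A=54 B=22 C=47 D=26 E=46] avail[A=54 B=4 C=47 D=26 E=46] open={R5,R6}
Step 11: commit R5 -> on_hand[A=54 B=13 C=47 D=26 E=46] avail[A=54 B=4 C=47 D=26 E=46] open={R6}
Step 12: reserve R7 B 3 -> on_hand[A=54 B=13 C=47 D=26 E=46] avail[A=54 B=1 C=47 D=26 E=46] open={R6,R7}
Step 13: reserve R8 D 4 -> on_hand[A=54 B=13 C=47 D=26 E=46] avail[A=54 B=1 C=47 D=22 E=46] open={R6,R7,R8}
Step 14: commit R6 -> on_hand[A=54 B=4 C=47 D=26 E=46] avail[A=54 B=1 C=47 D=22 E=46] open={R7,R8}
Step 15: cancel R7 -> on_hand[A=54 B=4 C=47 D=26 E=46] avail[A=54 B=4 C=47 D=22 E=46] open={R8}
Step 16: reserve R9 D 2 -> on_hand[A=54 B=4 C=47 D=26 E=46] avail[A=54 B=4 C=47 D=20 E=46] open={R8,R9}
Step 17: cancel R8 -> on_hand[A=54 B=4 C=47 D=26 E=46] avail[A=54 B=4 C=47 D=24 E=46] open={R9}
Step 18: commit R9 -> on_hand[A=54 B=4 C=47 D=24 E=46] avail[A=54 B=4 C=47 D=24 E=46] open={}
Step 19: reserve R10 E 6 -> on_hand[A=54 B=4 C=47 D=24 E=46] avail[A=54 B=4 C=47 D=24 E=40] open={R10}
Step 20: commit R10 -> on_hand[A=54 B=4 C=47 D=24 E=40] avail[A=54 B=4 C=47 D=24 E=40] open={}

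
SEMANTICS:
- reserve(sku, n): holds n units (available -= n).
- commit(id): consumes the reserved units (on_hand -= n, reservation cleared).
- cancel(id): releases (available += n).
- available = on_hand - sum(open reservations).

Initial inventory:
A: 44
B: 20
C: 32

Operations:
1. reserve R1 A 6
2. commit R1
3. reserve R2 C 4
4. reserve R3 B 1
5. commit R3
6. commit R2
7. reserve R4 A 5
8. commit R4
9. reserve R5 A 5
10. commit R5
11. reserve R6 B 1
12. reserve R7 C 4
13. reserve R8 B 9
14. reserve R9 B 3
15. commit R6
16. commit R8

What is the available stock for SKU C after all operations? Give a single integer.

Step 1: reserve R1 A 6 -> on_hand[A=44 B=20 C=32] avail[A=38 B=20 C=32] open={R1}
Step 2: commit R1 -> on_hand[A=38 B=20 C=32] avail[A=38 B=20 C=32] open={}
Step 3: reserve R2 C 4 -> on_hand[A=38 B=20 C=32] avail[A=38 B=20 C=28] open={R2}
Step 4: reserve R3 B 1 -> on_hand[A=38 B=20 C=32] avail[A=38 B=19 C=28] open={R2,R3}
Step 5: commit R3 -> on_hand[A=38 B=19 C=32] avail[A=38 B=19 C=28] open={R2}
Step 6: commit R2 -> on_hand[A=38 B=19 C=28] avail[A=38 B=19 C=28] open={}
Step 7: reserve R4 A 5 -> on_hand[A=38 B=19 C=28] avail[A=33 B=19 C=28] open={R4}
Step 8: commit R4 -> on_hand[A=33 B=19 C=28] avail[A=33 B=19 C=28] open={}
Step 9: reserve R5 A 5 -> on_hand[A=33 B=19 C=28] avail[A=28 B=19 C=28] open={R5}
Step 10: commit R5 -> on_hand[A=28 B=19 C=28] avail[A=28 B=19 C=28] open={}
Step 11: reserve R6 B 1 -> on_hand[A=28 B=19 C=28] avail[A=28 B=18 C=28] open={R6}
Step 12: reserve R7 C 4 -> on_hand[A=28 B=19 C=28] avail[A=28 B=18 C=24] open={R6,R7}
Step 13: reserve R8 B 9 -> on_hand[A=28 B=19 C=28] avail[A=28 B=9 C=24] open={R6,R7,R8}
Step 14: reserve R9 B 3 -> on_hand[A=28 B=19 C=28] avail[A=28 B=6 C=24] open={R6,R7,R8,R9}
Step 15: commit R6 -> on_hand[A=28 B=18 C=28] avail[A=28 B=6 C=24] open={R7,R8,R9}
Step 16: commit R8 -> on_hand[A=28 B=9 C=28] avail[A=28 B=6 C=24] open={R7,R9}
Final available[C] = 24

Answer: 24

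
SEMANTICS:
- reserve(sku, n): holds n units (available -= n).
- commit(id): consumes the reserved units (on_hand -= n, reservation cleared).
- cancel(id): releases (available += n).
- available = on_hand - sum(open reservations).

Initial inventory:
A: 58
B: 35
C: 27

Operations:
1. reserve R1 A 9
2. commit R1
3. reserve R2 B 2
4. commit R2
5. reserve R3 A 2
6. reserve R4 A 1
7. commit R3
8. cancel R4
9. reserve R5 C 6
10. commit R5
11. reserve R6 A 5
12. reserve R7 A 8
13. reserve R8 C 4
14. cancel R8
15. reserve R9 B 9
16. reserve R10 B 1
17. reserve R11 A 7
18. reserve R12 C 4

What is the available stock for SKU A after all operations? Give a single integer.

Answer: 27

Derivation:
Step 1: reserve R1 A 9 -> on_hand[A=58 B=35 C=27] avail[A=49 B=35 C=27] open={R1}
Step 2: commit R1 -> on_hand[A=49 B=35 C=27] avail[A=49 B=35 C=27] open={}
Step 3: reserve R2 B 2 -> on_hand[A=49 B=35 C=27] avail[A=49 B=33 C=27] open={R2}
Step 4: commit R2 -> on_hand[A=49 B=33 C=27] avail[A=49 B=33 C=27] open={}
Step 5: reserve R3 A 2 -> on_hand[A=49 B=33 C=27] avail[A=47 B=33 C=27] open={R3}
Step 6: reserve R4 A 1 -> on_hand[A=49 B=33 C=27] avail[A=46 B=33 C=27] open={R3,R4}
Step 7: commit R3 -> on_hand[A=47 B=33 C=27] avail[A=46 B=33 C=27] open={R4}
Step 8: cancel R4 -> on_hand[A=47 B=33 C=27] avail[A=47 B=33 C=27] open={}
Step 9: reserve R5 C 6 -> on_hand[A=47 B=33 C=27] avail[A=47 B=33 C=21] open={R5}
Step 10: commit R5 -> on_hand[A=47 B=33 C=21] avail[A=47 B=33 C=21] open={}
Step 11: reserve R6 A 5 -> on_hand[A=47 B=33 C=21] avail[A=42 B=33 C=21] open={R6}
Step 12: reserve R7 A 8 -> on_hand[A=47 B=33 C=21] avail[A=34 B=33 C=21] open={R6,R7}
Step 13: reserve R8 C 4 -> on_hand[A=47 B=33 C=21] avail[A=34 B=33 C=17] open={R6,R7,R8}
Step 14: cancel R8 -> on_hand[A=47 B=33 C=21] avail[A=34 B=33 C=21] open={R6,R7}
Step 15: reserve R9 B 9 -> on_hand[A=47 B=33 C=21] avail[A=34 B=24 C=21] open={R6,R7,R9}
Step 16: reserve R10 B 1 -> on_hand[A=47 B=33 C=21] avail[A=34 B=23 C=21] open={R10,R6,R7,R9}
Step 17: reserve R11 A 7 -> on_hand[A=47 B=33 C=21] avail[A=27 B=23 C=21] open={R10,R11,R6,R7,R9}
Step 18: reserve R12 C 4 -> on_hand[A=47 B=33 C=21] avail[A=27 B=23 C=17] open={R10,R11,R12,R6,R7,R9}
Final available[A] = 27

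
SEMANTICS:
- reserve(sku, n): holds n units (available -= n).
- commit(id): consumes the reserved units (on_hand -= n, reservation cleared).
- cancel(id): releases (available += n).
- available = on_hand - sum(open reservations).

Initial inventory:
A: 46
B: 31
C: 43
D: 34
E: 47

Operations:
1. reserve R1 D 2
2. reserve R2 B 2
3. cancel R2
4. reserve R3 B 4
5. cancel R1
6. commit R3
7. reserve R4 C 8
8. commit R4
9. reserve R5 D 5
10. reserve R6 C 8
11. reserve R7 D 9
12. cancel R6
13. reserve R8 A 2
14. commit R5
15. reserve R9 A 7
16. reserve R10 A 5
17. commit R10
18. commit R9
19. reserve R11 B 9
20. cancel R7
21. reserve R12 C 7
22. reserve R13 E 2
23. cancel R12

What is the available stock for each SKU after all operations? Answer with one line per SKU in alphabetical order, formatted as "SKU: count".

Answer: A: 32
B: 18
C: 35
D: 29
E: 45

Derivation:
Step 1: reserve R1 D 2 -> on_hand[A=46 B=31 C=43 D=34 E=47] avail[A=46 B=31 C=43 D=32 E=47] open={R1}
Step 2: reserve R2 B 2 -> on_hand[A=46 B=31 C=43 D=34 E=47] avail[A=46 B=29 C=43 D=32 E=47] open={R1,R2}
Step 3: cancel R2 -> on_hand[A=46 B=31 C=43 D=34 E=47] avail[A=46 B=31 C=43 D=32 E=47] open={R1}
Step 4: reserve R3 B 4 -> on_hand[A=46 B=31 C=43 D=34 E=47] avail[A=46 B=27 C=43 D=32 E=47] open={R1,R3}
Step 5: cancel R1 -> on_hand[A=46 B=31 C=43 D=34 E=47] avail[A=46 B=27 C=43 D=34 E=47] open={R3}
Step 6: commit R3 -> on_hand[A=46 B=27 C=43 D=34 E=47] avail[A=46 B=27 C=43 D=34 E=47] open={}
Step 7: reserve R4 C 8 -> on_hand[A=46 B=27 C=43 D=34 E=47] avail[A=46 B=27 C=35 D=34 E=47] open={R4}
Step 8: commit R4 -> on_hand[A=46 B=27 C=35 D=34 E=47] avail[A=46 B=27 C=35 D=34 E=47] open={}
Step 9: reserve R5 D 5 -> on_hand[A=46 B=27 C=35 D=34 E=47] avail[A=46 B=27 C=35 D=29 E=47] open={R5}
Step 10: reserve R6 C 8 -> on_hand[A=46 B=27 C=35 D=34 E=47] avail[A=46 B=27 C=27 D=29 E=47] open={R5,R6}
Step 11: reserve R7 D 9 -> on_hand[A=46 B=27 C=35 D=34 E=47] avail[A=46 B=27 C=27 D=20 E=47] open={R5,R6,R7}
Step 12: cancel R6 -> on_hand[A=46 B=27 C=35 D=34 E=47] avail[A=46 B=27 C=35 D=20 E=47] open={R5,R7}
Step 13: reserve R8 A 2 -> on_hand[A=46 B=27 C=35 D=34 E=47] avail[A=44 B=27 C=35 D=20 E=47] open={R5,R7,R8}
Step 14: commit R5 -> on_hand[A=46 B=27 C=35 D=29 E=47] avail[A=44 B=27 C=35 D=20 E=47] open={R7,R8}
Step 15: reserve R9 A 7 -> on_hand[A=46 B=27 C=35 D=29 E=47] avail[A=37 B=27 C=35 D=20 E=47] open={R7,R8,R9}
Step 16: reserve R10 A 5 -> on_hand[A=46 B=27 C=35 D=29 E=47] avail[A=32 B=27 C=35 D=20 E=47] open={R10,R7,R8,R9}
Step 17: commit R10 -> on_hand[A=41 B=27 C=35 D=29 E=47] avail[A=32 B=27 C=35 D=20 E=47] open={R7,R8,R9}
Step 18: commit R9 -> on_hand[A=34 B=27 C=35 D=29 E=47] avail[A=32 B=27 C=35 D=20 E=47] open={R7,R8}
Step 19: reserve R11 B 9 -> on_hand[A=34 B=27 C=35 D=29 E=47] avail[A=32 B=18 C=35 D=20 E=47] open={R11,R7,R8}
Step 20: cancel R7 -> on_hand[A=34 B=27 C=35 D=29 E=47] avail[A=32 B=18 C=35 D=29 E=47] open={R11,R8}
Step 21: reserve R12 C 7 -> on_hand[A=34 B=27 C=35 D=29 E=47] avail[A=32 B=18 C=28 D=29 E=47] open={R11,R12,R8}
Step 22: reserve R13 E 2 -> on_hand[A=34 B=27 C=35 D=29 E=47] avail[A=32 B=18 C=28 D=29 E=45] open={R11,R12,R13,R8}
Step 23: cancel R12 -> on_hand[A=34 B=27 C=35 D=29 E=47] avail[A=32 B=18 C=35 D=29 E=45] open={R11,R13,R8}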